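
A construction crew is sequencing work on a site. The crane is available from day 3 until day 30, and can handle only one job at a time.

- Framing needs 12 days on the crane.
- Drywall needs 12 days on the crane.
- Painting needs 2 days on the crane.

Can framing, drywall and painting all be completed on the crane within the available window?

The crane window is 30 − 3 = 27 days.
Running back to back, the jobs need 12 + 12 + 2 = 26 days on the crane.
Since 26 ≤ 27, they fit within the window.

Yes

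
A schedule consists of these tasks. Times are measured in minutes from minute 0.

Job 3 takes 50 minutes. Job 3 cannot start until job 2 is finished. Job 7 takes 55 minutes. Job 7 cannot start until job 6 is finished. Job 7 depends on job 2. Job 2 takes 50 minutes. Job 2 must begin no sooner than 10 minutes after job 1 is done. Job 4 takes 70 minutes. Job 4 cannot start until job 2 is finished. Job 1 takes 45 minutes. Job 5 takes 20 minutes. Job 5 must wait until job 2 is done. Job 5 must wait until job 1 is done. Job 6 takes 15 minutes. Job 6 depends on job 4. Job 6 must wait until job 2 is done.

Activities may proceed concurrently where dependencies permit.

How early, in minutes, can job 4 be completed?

Job 1 has no prerequisites, so it starts at minute 0 and finishes at minute 45.
Job 2 waits on job 1 (finishes minute 45, plus 10-minute gap → minute 55), so it starts at minute 55 and finishes at 55 + 50 = minute 105.
Job 4 waits on job 2 (finishes minute 105), so it starts at minute 105 and finishes at 105 + 70 = minute 175.

175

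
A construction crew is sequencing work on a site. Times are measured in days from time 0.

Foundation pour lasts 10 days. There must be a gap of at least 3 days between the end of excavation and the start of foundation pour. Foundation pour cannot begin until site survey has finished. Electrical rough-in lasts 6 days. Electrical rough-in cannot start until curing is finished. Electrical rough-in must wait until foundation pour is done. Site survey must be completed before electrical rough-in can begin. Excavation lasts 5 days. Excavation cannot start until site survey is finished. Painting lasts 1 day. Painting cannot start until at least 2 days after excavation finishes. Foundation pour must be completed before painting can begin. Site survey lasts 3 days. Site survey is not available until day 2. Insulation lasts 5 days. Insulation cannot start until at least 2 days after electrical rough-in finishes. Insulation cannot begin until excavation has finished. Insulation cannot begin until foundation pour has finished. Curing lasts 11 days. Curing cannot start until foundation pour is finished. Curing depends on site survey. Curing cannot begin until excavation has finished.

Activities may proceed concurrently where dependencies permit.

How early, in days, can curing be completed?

34

Site survey waits on its own release at day 2, so it starts at day 2 and finishes at 2 + 3 = day 5.
After site survey (finishes day 5), excavation can start at day 5 and finishes at day 10.
For foundation pour: excavation (finishes day 10, plus 3-day gap → day 13); site survey (finishes day 5). Taking the maximum gives a start of day 13, and it finishes at 13 + 10 = day 23.
For curing: foundation pour (finishes day 23); site survey (finishes day 5); excavation (finishes day 10). Taking the maximum gives a start of day 23, and it finishes at 23 + 11 = day 34.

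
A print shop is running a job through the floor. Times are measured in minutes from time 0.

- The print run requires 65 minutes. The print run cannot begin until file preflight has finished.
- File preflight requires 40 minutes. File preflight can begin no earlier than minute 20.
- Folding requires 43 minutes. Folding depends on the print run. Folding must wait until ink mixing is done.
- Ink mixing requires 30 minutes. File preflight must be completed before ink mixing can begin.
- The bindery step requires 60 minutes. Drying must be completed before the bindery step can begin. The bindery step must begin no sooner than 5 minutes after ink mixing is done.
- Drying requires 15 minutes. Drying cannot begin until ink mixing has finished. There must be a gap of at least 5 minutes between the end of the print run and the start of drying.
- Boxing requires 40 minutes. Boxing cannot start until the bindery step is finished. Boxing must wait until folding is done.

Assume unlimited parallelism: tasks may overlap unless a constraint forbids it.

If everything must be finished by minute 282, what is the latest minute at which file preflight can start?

Boxing has no dependents, so it just needs to finish by minute 282. Starting by 282 − 40 = minute 242 achieves that.
The bindery step must finish before boxing (must start by minute 242). With a 60-minute duration, the bindery step must start by 242 − 60 = minute 182.
Drying must finish before the bindery step (must start by minute 182). With a 15-minute duration, drying must start by 182 − 15 = minute 167.
Folding must finish before boxing (must start by minute 242). With a 43-minute duration, folding must start by 242 − 43 = minute 199.
For ink mixing: drying (must start by minute 167); folding (must start by minute 199); the bindery step (must start by minute 182, minus 5-minute gap → minute 177). The most restrictive is minute 167; with a 30-minute duration, ink mixing must start by minute 137.
The print run must finish in time for drying (must start by minute 167, minus 5-minute gap → minute 162); folding (must start by minute 199). The tightest is minute 162, so the print run must start by 162 − 65 = minute 97.
File preflight must finish in time for ink mixing (must start by minute 137); the print run (must start by minute 97). The tightest is minute 97, so file preflight must start by 97 − 40 = minute 57.

57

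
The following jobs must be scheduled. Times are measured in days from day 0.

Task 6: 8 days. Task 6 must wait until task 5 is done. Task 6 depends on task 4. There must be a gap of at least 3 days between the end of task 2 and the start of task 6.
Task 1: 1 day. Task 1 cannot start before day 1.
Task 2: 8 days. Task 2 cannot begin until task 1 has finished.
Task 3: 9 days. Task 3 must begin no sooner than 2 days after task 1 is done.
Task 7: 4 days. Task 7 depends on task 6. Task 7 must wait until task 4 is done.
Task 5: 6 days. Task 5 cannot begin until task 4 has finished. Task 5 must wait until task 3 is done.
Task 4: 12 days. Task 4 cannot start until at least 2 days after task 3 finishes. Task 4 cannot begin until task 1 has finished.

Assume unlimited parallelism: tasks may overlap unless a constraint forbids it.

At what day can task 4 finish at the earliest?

Task 1 cannot begin until its own release at day 1. It runs from day 1 to 1 + 1 = day 2.
Task 3 waits on task 1 (finishes day 2, plus 2-day gap → day 4), so it starts at day 4 and finishes at 4 + 9 = day 13.
Task 4 has to wait for task 3 (finishes day 13, plus 2-day gap → day 15); task 1 (finishes day 2). The latest of these is day 15, so task 4 runs day 15 to 15 + 12 = day 27.

27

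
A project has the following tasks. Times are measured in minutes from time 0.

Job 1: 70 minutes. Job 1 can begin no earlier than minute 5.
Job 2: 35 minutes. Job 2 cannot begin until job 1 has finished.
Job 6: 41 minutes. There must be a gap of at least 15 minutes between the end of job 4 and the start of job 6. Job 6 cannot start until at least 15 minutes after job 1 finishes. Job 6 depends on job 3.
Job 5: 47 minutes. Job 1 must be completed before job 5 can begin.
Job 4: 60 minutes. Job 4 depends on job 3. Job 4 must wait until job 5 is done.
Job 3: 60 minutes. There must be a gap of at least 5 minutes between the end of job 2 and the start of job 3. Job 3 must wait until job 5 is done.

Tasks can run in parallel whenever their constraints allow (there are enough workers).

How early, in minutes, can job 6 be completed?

298

Job 1 waits on its own release at minute 5, so it starts at minute 5 and finishes at 5 + 70 = minute 75.
Job 5 cannot begin until job 1 (finishes minute 75). It runs from minute 75 to 75 + 47 = minute 122.
Job 2 cannot begin until job 1 (finishes minute 75). It runs from minute 75 to 75 + 35 = minute 110.
Job 3 cannot start until job 2 (finishes minute 110, plus 5-minute gap → minute 115); job 5 (finishes minute 122). The controlling bound is minute 122, so job 3 finishes at 122 + 60 = minute 182.
For job 4: job 3 (finishes minute 182); job 5 (finishes minute 122). Taking the maximum gives a start of minute 182, and it finishes at 182 + 60 = minute 242.
For job 6: job 4 (finishes minute 242, plus 15-minute gap → minute 257); job 1 (finishes minute 75, plus 15-minute gap → minute 90); job 3 (finishes minute 182). Taking the maximum gives a start of minute 257, and it finishes at 257 + 41 = minute 298.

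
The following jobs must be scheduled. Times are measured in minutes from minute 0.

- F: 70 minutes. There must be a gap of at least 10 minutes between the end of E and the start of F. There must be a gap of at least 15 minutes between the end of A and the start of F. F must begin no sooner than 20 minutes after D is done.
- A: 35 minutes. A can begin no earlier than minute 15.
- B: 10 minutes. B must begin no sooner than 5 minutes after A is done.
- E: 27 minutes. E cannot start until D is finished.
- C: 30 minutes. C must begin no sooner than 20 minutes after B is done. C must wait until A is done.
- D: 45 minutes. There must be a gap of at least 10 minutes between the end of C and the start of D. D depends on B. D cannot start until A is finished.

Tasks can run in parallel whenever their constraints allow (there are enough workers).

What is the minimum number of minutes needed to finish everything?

277

After its own release at minute 15, A can start at minute 15 and finishes at minute 50.
B cannot begin until A (finishes minute 50, plus 5-minute gap → minute 55). It runs from minute 55 to 55 + 10 = minute 65.
C has to wait for B (finishes minute 65, plus 20-minute gap → minute 85); A (finishes minute 50). The latest of these is minute 85, so C runs minute 85 to 85 + 30 = minute 115.
For D: C (finishes minute 115, plus 10-minute gap → minute 125); B (finishes minute 65); A (finishes minute 50). Taking the maximum gives a start of minute 125, and it finishes at 125 + 45 = minute 170.
E cannot begin until D (finishes minute 170). It runs from minute 170 to 170 + 27 = minute 197.
F has to wait for E (finishes minute 197, plus 10-minute gap → minute 207); A (finishes minute 50, plus 15-minute gap → minute 65); D (finishes minute 170, plus 20-minute gap → minute 190). The latest of these is minute 207, so F runs minute 207 to 207 + 70 = minute 277.
All tasks are finished once the last one completes. Finish times: A at 50, B at 65, C at 115, D at 170, E at 197, F at 277. The latest is minute 277.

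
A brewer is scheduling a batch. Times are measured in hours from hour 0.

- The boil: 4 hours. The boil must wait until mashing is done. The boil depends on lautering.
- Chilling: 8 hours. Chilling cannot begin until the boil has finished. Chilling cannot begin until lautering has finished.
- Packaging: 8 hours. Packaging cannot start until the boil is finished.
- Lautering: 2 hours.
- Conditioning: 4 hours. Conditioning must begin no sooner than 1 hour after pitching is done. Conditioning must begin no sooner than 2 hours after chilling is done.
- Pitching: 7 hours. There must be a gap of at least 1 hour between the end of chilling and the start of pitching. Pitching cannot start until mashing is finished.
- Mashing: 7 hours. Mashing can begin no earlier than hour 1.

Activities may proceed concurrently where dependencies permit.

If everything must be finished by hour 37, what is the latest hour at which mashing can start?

Conditioning has no dependents, so it just needs to finish by hour 37. Starting by 37 − 4 = hour 33 achieves that.
Since conditioning (must start by hour 33, minus 1-hour gap → hour 32) depends on it, pitching must finish by hour 32. Backing off its 7-hour duration gives a latest start of hour 25.
Chilling feeds pitching (must start by hour 25, minus 1-hour gap → hour 24); conditioning (must start by hour 33, minus 2-hour gap → hour 31). Taking the minimum, chilling must finish by hour 24 and start by 24 − 8 = hour 16.
To finish by hour 37, packaging (duration 8) must start no later than hour 29.
The boil feeds chilling (must start by hour 16); packaging (must start by hour 29). Taking the minimum, the boil must finish by hour 16 and start by 16 − 4 = hour 12.
Mashing has several dependents: the boil (must start by hour 12); pitching (must start by hour 25). The earliest of those limits is hour 12, so mashing must start by 12 − 7 = hour 5.

5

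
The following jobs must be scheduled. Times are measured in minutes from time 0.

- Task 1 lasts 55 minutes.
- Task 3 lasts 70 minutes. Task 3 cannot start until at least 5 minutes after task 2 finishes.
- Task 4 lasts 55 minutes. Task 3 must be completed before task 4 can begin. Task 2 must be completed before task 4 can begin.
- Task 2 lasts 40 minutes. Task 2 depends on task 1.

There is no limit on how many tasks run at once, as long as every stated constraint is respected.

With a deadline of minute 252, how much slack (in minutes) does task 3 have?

Nothing blocks task 1, so it runs from minute 0 to minute 55.
After task 1 (finishes minute 55), task 2 can start at minute 55 and finishes at minute 95.
Task 3 waits on task 2 (finishes minute 95, plus 5-minute gap → minute 100), so it starts at minute 100 and finishes at 100 + 70 = minute 170.

Working backward from the deadline:
To finish by minute 252, task 4 (duration 55) must start no later than minute 197.
Task 3 must finish before task 4 (must start by minute 197). With a 70-minute duration, task 3 must start by 197 − 70 = minute 127.
So task 3 can start as early as minute 100 and as late as minute 127, giving 127 − 100 = 27 minutes of slack.

27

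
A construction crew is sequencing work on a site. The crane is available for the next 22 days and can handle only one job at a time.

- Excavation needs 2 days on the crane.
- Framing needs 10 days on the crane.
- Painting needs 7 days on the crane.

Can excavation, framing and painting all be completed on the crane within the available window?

Running back to back, the jobs need 2 + 10 + 7 = 19 days on the crane.
Since 19 ≤ 22, they fit within the window.

Yes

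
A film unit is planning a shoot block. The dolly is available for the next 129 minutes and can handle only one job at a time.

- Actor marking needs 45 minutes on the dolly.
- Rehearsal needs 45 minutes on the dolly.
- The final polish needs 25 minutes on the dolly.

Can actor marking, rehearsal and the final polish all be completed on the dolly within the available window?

Yes

Running back to back, the jobs need 45 + 45 + 25 = 115 minutes on the dolly.
Since 115 ≤ 129, they fit within the window.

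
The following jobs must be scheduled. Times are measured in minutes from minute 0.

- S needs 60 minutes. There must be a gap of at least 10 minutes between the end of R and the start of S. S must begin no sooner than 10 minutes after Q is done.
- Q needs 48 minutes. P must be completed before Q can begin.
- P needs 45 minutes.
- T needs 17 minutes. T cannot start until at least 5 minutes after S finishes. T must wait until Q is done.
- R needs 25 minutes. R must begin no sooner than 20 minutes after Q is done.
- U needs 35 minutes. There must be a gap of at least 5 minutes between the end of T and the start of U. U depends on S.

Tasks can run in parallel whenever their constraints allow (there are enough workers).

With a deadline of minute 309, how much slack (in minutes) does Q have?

P can start immediately at minute 0; it finishes at minute 45.
After P (finishes minute 45), Q can start at minute 45 and finishes at minute 93.

Working backward from the deadline:
U has no dependents, so it just needs to finish by minute 309. Starting by 309 − 35 = minute 274 achieves that.
T must finish before U (must start by minute 274, minus 5-minute gap → minute 269). With a 17-minute duration, T must start by 269 − 17 = minute 252.
S must finish in time for T (must start by minute 252, minus 5-minute gap → minute 247); U (must start by minute 274). The tightest is minute 247, so S must start by 247 − 60 = minute 187.
R feeds into S (must start by minute 187, minus 10-minute gap → minute 177); so R must finish by minute 177 and therefore start by minute 152.
For Q: R (must start by minute 152, minus 20-minute gap → minute 132); S (must start by minute 187, minus 10-minute gap → minute 177); T (must start by minute 252). The most restrictive is minute 132; with a 48-minute duration, Q must start by minute 84.
So Q can start as early as minute 45 and as late as minute 84, giving 84 − 45 = 39 minutes of slack.

39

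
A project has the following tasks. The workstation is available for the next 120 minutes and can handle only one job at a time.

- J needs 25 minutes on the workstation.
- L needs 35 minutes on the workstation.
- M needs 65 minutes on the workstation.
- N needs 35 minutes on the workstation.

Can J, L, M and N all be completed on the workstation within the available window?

Running back to back, the jobs need 25 + 35 + 65 + 35 = 160 minutes on the workstation.
Since 160 > 120, they cannot all fit.

No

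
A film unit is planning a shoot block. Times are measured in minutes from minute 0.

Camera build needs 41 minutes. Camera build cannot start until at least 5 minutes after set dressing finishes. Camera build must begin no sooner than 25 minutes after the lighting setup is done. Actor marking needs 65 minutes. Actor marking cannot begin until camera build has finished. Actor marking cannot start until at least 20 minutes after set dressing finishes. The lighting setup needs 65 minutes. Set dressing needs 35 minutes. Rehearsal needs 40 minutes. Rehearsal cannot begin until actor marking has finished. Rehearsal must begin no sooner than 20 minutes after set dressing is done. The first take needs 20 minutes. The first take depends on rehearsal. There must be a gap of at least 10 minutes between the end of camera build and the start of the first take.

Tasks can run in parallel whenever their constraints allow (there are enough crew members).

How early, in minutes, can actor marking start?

The lighting setup has no prerequisites, so it starts at minute 0 and finishes at minute 65.
Set dressing can start immediately at minute 0; it finishes at minute 35.
Camera build needs all of set dressing (finishes minute 35, plus 5-minute gap → minute 40); the lighting setup (finishes minute 65, plus 25-minute gap → minute 90). That puts its earliest start at minute 90; it finishes at 90 + 41 = minute 131.
Actor marking waits on camera build (finishes minute 131); set dressing (finishes minute 35, plus 20-minute gap → minute 55). The latest of these is minute 131, which is the earliest actor marking can start.

131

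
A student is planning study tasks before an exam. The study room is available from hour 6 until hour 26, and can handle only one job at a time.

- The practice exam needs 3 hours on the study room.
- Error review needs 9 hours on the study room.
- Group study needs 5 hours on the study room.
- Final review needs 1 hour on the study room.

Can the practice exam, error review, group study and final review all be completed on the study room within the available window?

Yes

The study room window is 26 − 6 = 20 hours.
Running back to back, the jobs need 3 + 9 + 5 + 1 = 18 hours on the study room.
Since 18 ≤ 20, they fit within the window.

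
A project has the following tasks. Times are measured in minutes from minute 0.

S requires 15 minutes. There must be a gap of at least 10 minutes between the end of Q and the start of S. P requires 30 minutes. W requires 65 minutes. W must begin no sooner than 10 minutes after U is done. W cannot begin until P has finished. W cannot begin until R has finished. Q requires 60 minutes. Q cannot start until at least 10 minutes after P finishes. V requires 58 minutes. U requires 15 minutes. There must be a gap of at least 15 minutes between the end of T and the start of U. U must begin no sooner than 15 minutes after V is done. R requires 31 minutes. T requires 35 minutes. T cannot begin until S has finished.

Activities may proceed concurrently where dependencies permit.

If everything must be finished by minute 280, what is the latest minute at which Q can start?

To finish by minute 280, W (duration 65) must start no later than minute 215.
U feeds into W (must start by minute 215, minus 10-minute gap → minute 205); so U must finish by minute 205 and therefore start by minute 190.
T must finish before U (must start by minute 190, minus 15-minute gap → minute 175). With a 35-minute duration, T must start by 175 − 35 = minute 140.
S feeds into T (must start by minute 140); so S must finish by minute 140 and therefore start by minute 125.
Q feeds into S (must start by minute 125, minus 10-minute gap → minute 115); so Q must finish by minute 115 and therefore start by minute 55.

55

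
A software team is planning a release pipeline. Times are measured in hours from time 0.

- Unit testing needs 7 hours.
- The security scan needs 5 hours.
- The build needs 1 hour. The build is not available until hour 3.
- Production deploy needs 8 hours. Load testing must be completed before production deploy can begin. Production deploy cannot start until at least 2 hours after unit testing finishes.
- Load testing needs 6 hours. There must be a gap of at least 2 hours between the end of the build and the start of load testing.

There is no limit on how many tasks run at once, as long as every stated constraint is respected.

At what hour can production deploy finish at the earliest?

Unit testing can start immediately at hour 0; it finishes at hour 7.
The build waits on its own release at hour 3, so it starts at hour 3 and finishes at 3 + 1 = hour 4.
Load testing cannot begin until the build (finishes hour 4, plus 2-hour gap → hour 6). It runs from hour 6 to 6 + 6 = hour 12.
For production deploy: load testing (finishes hour 12); unit testing (finishes hour 7, plus 2-hour gap → hour 9). Taking the maximum gives a start of hour 12, and it finishes at 12 + 8 = hour 20.

20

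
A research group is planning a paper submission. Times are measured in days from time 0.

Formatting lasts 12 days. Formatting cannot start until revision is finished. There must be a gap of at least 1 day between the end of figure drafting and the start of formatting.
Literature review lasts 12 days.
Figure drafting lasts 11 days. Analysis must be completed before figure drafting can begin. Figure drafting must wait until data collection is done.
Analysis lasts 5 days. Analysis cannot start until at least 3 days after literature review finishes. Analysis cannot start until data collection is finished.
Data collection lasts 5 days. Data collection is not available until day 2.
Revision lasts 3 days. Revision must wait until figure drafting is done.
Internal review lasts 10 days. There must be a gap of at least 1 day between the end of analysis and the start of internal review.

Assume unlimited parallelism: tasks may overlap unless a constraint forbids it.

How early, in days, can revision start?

After its own release at day 2, data collection can start at day 2 and finishes at day 7.
Literature review has no prerequisites, so it starts at day 0 and finishes at day 12.
Analysis cannot start until literature review (finishes day 12, plus 3-day gap → day 15); data collection (finishes day 7). The controlling bound is day 15, so analysis finishes at 15 + 5 = day 20.
For figure drafting: analysis (finishes day 20); data collection (finishes day 7). Taking the maximum gives a start of day 20, and it finishes at 20 + 11 = day 31.
Revision waits on figure drafting (finishes day 31), so the earliest it can start is day 31.

31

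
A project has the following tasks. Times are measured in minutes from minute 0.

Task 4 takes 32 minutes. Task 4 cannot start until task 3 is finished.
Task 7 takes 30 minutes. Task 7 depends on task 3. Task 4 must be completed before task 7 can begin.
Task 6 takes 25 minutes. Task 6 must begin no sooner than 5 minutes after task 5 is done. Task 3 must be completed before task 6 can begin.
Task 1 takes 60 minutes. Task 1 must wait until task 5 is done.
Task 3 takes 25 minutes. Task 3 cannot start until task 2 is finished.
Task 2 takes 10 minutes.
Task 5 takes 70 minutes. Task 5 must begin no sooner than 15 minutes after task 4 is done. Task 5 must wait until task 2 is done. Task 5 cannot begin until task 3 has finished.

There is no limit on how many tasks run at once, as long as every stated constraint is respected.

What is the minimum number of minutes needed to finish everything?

212

Nothing blocks task 2, so it runs from minute 0 to minute 10.
Task 3 cannot begin until task 2 (finishes minute 10). It runs from minute 10 to 10 + 25 = minute 35.
Task 4 cannot begin until task 3 (finishes minute 35). It runs from minute 35 to 35 + 32 = minute 67.
Task 7 has to wait for task 3 (finishes minute 35); task 4 (finishes minute 67). The latest of these is minute 67, so task 7 runs minute 67 to 67 + 30 = minute 97.
Task 5 needs all of task 4 (finishes minute 67, plus 15-minute gap → minute 82); task 2 (finishes minute 10); task 3 (finishes minute 35). That puts its earliest start at minute 82; it finishes at 82 + 70 = minute 152.
Task 6 has to wait for task 5 (finishes minute 152, plus 5-minute gap → minute 157); task 3 (finishes minute 35). The latest of these is minute 157, so task 6 runs minute 157 to 157 + 25 = minute 182.
Task 1 cannot begin until task 5 (finishes minute 152). It runs from minute 152 to 152 + 60 = minute 212.
All tasks are finished once the last one completes. Finish times: Task 1 at 212, Task 2 at 10, Task 3 at 35, Task 4 at 67, Task 5 at 152, Task 6 at 182, Task 7 at 97. The latest is minute 212.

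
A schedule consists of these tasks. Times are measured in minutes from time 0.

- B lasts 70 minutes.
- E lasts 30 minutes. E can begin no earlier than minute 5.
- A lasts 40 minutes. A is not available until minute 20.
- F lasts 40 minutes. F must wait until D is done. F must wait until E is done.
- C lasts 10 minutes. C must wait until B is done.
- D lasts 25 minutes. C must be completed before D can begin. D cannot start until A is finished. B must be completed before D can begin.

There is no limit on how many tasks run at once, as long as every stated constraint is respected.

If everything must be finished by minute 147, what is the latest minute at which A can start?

42

F must finish by minute 147; it takes 40 minutes, so it must start by 147 − 40 = minute 107.
D feeds into F (must start by minute 107); so D must finish by minute 107 and therefore start by minute 82.
A feeds into D (must start by minute 82); so A must finish by minute 82 and therefore start by minute 42.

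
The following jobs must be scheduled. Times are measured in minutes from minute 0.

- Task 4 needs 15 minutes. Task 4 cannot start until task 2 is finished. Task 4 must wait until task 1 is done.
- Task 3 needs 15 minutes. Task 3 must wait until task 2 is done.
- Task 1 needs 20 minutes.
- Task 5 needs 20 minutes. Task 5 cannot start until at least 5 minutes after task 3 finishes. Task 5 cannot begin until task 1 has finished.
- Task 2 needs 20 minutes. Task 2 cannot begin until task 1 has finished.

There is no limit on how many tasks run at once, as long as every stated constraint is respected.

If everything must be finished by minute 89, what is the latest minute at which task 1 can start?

9

To finish by minute 89, task 5 (duration 20) must start no later than minute 69.
Task 3 must finish before task 5 (must start by minute 69, minus 5-minute gap → minute 64). With a 15-minute duration, task 3 must start by 64 − 15 = minute 49.
Task 4 must finish by minute 89; it takes 15 minutes, so it must start by 89 − 15 = minute 74.
Task 2 has several dependents: task 3 (must start by minute 49); task 4 (must start by minute 74). The earliest of those limits is minute 49, so task 2 must start by 49 − 20 = minute 29.
Task 1 feeds task 2 (must start by minute 29); task 4 (must start by minute 74); task 5 (must start by minute 69). Taking the minimum, task 1 must finish by minute 29 and start by 29 − 20 = minute 9.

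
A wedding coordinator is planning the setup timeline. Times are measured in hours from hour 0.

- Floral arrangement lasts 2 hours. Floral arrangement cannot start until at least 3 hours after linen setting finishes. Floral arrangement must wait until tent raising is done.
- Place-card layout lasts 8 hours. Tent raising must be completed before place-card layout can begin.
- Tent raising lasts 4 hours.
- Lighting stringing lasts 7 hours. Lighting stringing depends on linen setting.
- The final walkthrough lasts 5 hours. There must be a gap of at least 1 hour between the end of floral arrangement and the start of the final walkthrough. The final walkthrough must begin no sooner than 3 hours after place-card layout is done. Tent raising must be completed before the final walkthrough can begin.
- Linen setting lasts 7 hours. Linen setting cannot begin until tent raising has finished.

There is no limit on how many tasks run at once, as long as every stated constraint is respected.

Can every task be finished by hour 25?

Tent raising can start immediately at hour 0; it finishes at hour 4.
Place-card layout waits on tent raising (finishes hour 4), so it starts at hour 4 and finishes at 4 + 8 = hour 12.
After tent raising (finishes hour 4), linen setting can start at hour 4 and finishes at hour 11.
Lighting stringing waits on linen setting (finishes hour 11), so it starts at hour 11 and finishes at 11 + 7 = hour 18.
For floral arrangement: linen setting (finishes hour 11, plus 3-hour gap → hour 14); tent raising (finishes hour 4). Taking the maximum gives a start of hour 14, and it finishes at 14 + 2 = hour 16.
The final walkthrough cannot start until floral arrangement (finishes hour 16, plus 1-hour gap → hour 17); place-card layout (finishes hour 12, plus 3-hour gap → hour 15); tent raising (finishes hour 4). The controlling bound is hour 17, so the final walkthrough finishes at 17 + 5 = hour 22.
Every task is finished by hour 22, which is no later than the deadline of 25, so the schedule is feasible.

Yes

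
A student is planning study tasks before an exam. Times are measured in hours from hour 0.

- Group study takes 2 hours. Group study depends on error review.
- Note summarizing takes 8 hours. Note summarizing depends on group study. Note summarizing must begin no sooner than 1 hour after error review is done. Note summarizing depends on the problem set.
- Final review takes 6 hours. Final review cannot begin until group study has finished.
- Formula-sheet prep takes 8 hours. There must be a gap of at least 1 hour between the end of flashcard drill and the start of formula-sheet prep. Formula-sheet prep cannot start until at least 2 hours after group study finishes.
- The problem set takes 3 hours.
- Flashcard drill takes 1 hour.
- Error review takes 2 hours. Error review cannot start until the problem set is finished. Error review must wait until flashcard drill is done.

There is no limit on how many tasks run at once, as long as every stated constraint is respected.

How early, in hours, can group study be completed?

Flashcard drill has no prerequisites, so it starts at hour 0 and finishes at hour 1.
The problem set can start immediately at hour 0; it finishes at hour 3.
Error review has to wait for the problem set (finishes hour 3); flashcard drill (finishes hour 1). The latest of these is hour 3, so error review runs hour 3 to 3 + 2 = hour 5.
Group study cannot begin until error review (finishes hour 5). It runs from hour 5 to 5 + 2 = hour 7.

7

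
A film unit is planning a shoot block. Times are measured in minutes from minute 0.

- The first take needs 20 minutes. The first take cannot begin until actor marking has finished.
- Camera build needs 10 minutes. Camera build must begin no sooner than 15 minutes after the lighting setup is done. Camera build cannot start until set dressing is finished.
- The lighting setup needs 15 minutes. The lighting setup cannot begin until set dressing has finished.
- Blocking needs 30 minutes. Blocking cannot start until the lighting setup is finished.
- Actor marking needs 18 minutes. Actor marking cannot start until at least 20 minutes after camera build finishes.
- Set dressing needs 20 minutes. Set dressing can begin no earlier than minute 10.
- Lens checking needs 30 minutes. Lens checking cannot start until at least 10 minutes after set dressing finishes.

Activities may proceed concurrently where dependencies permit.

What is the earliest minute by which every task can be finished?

Set dressing waits on its own release at minute 10, so it starts at minute 10 and finishes at 10 + 20 = minute 30.
Lens checking waits on set dressing (finishes minute 30, plus 10-minute gap → minute 40), so it starts at minute 40 and finishes at 40 + 30 = minute 70.
The lighting setup waits on set dressing (finishes minute 30), so it starts at minute 30 and finishes at 30 + 15 = minute 45.
Blocking cannot begin until the lighting setup (finishes minute 45). It runs from minute 45 to 45 + 30 = minute 75.
Camera build cannot start until the lighting setup (finishes minute 45, plus 15-minute gap → minute 60); set dressing (finishes minute 30). The controlling bound is minute 60, so camera build finishes at 60 + 10 = minute 70.
After camera build (finishes minute 70, plus 20-minute gap → minute 90), actor marking can start at minute 90 and finishes at minute 108.
After actor marking (finishes minute 108), the first take can start at minute 108 and finishes at minute 128.
All tasks are finished once the last one completes. Finish times: Set dressing at 30, The lighting setup at 45, Camera build at 70, Lens checking at 70, Blocking at 75, Actor marking at 108, The first take at 128. The latest is minute 128.

128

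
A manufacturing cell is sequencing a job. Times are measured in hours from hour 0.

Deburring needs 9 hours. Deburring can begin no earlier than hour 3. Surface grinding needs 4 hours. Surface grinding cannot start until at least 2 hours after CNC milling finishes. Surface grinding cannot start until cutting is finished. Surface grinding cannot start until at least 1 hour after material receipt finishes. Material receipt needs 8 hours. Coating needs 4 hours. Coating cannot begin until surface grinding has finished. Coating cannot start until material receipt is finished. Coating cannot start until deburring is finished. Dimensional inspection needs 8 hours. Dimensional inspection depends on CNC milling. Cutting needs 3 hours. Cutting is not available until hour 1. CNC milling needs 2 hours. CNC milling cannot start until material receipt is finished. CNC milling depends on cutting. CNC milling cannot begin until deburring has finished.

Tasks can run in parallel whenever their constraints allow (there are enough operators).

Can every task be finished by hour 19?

No

Deburring waits on its own release at hour 3, so it starts at hour 3 and finishes at 3 + 9 = hour 12.
After its own release at hour 1, cutting can start at hour 1 and finishes at hour 4.
Material receipt has no prerequisites, so it starts at hour 0 and finishes at hour 8.
CNC milling needs all of material receipt (finishes hour 8); cutting (finishes hour 4); deburring (finishes hour 12). That puts its earliest start at hour 12; it finishes at 12 + 2 = hour 14.
Dimensional inspection waits on CNC milling (finishes hour 14), so it starts at hour 14 and finishes at 14 + 8 = hour 22.
Surface grinding cannot start until CNC milling (finishes hour 14, plus 2-hour gap → hour 16); cutting (finishes hour 4); material receipt (finishes hour 8, plus 1-hour gap → hour 9). The controlling bound is hour 16, so surface grinding finishes at 16 + 4 = hour 20.
Coating cannot start until surface grinding (finishes hour 20); material receipt (finishes hour 8); deburring (finishes hour 12). The controlling bound is hour 20, so coating finishes at 20 + 4 = hour 24.
The earliest everything can be done is hour 24, which is after the deadline of 19, so it is not possible.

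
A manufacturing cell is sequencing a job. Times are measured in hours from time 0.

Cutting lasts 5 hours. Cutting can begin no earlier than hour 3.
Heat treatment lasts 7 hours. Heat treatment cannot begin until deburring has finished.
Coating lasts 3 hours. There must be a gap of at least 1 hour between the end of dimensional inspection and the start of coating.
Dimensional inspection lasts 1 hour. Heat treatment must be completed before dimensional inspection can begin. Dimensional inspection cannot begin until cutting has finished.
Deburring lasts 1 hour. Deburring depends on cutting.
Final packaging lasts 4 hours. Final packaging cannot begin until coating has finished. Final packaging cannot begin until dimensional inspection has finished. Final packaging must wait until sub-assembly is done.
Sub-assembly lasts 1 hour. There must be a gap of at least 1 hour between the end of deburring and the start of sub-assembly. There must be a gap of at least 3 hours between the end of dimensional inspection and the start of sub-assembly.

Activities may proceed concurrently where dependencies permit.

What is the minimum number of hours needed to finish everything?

25

Cutting cannot begin until its own release at hour 3. It runs from hour 3 to 3 + 5 = hour 8.
Deburring cannot begin until cutting (finishes hour 8). It runs from hour 8 to 8 + 1 = hour 9.
Heat treatment cannot begin until deburring (finishes hour 9). It runs from hour 9 to 9 + 7 = hour 16.
Dimensional inspection cannot start until heat treatment (finishes hour 16); cutting (finishes hour 8). The controlling bound is hour 16, so dimensional inspection finishes at 16 + 1 = hour 17.
For sub-assembly: deburring (finishes hour 9, plus 1-hour gap → hour 10); dimensional inspection (finishes hour 17, plus 3-hour gap → hour 20). Taking the maximum gives a start of hour 20, and it finishes at 20 + 1 = hour 21.
After dimensional inspection (finishes hour 17, plus 1-hour gap → hour 18), coating can start at hour 18 and finishes at hour 21.
Final packaging has to wait for coating (finishes hour 21); dimensional inspection (finishes hour 17); sub-assembly (finishes hour 21). The latest of these is hour 21, so final packaging runs hour 21 to 21 + 4 = hour 25.
All tasks are finished once the last one completes. Finish times: Cutting at 8, Deburring at 9, Heat treatment at 16, Dimensional inspection at 17, Coating at 21, Sub-assembly at 21, Final packaging at 25. The latest is hour 25.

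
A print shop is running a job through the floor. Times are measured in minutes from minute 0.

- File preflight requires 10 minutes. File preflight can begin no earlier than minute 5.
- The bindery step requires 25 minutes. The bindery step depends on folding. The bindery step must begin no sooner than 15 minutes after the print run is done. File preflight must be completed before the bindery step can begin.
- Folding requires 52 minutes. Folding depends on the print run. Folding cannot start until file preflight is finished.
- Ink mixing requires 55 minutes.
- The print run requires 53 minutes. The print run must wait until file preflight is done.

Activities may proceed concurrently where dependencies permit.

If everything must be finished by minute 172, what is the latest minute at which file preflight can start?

The bindery step has no dependents, so it just needs to finish by minute 172. Starting by 172 − 25 = minute 147 achieves that.
Folding must finish before the bindery step (must start by minute 147). With a 52-minute duration, folding must start by 147 − 52 = minute 95.
For the print run: folding (must start by minute 95); the bindery step (must start by minute 147, minus 15-minute gap → minute 132). The most restrictive is minute 95; with a 53-minute duration, the print run must start by minute 42.
File preflight must finish in time for the print run (must start by minute 42); folding (must start by minute 95); the bindery step (must start by minute 147). The tightest is minute 42, so file preflight must start by 42 − 10 = minute 32.

32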